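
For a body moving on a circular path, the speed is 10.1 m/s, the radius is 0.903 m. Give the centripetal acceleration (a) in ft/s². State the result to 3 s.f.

371 ft/s²

Directly: a = v²/r.
v = 10.1 m/s; r = 0.903 m.
a = 113.0 m/s²
113.0 m/s² × (1 ft/s² / 0.3048 m/s²) = 370.6 ft/s²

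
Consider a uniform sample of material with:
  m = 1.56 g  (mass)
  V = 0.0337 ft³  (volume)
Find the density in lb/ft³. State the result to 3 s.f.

0.102 lb/ft³

Directly: ρ = m/V.
m = 1.56 g = 0.001560 kg; V = 0.0337 ft³ = 9.543×10^-4 m³.
ρ = 1.635 kg/m³
1.635 kg/m³ × (1 lb/ft³ / 16.02 kg/m³) = 0.1021 lb/ft³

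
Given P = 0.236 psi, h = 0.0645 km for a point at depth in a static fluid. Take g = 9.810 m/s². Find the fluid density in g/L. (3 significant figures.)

2.57 g/L

Rearranging: ρ = P/(g·h).
P = 0.236 psi = 1627 Pa; h = 0.0645 km = 64.50 m; g = 9.810 m/s².
ρ = 2.572 kg/m³
Since 1 g/L = 1 kg/m³, 2.572 g/L.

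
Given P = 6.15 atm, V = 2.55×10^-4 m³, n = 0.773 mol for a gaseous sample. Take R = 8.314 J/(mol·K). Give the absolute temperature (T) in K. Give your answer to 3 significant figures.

Solving PV = nRT for T: T = PV/(nR).
P = 6.15 atm = 6.231×10^5 Pa; V = 2.55×10^-4 m³; n = 0.773 mol; R = 8.314 J/(mol·K).
T = 24.73 K

24.7 K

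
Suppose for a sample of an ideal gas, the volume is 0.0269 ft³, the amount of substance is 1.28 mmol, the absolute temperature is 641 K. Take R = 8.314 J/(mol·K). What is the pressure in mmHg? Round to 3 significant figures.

67.2 mmHg

P is given directly by: P = nRT/V.
V = 0.0269 ft³ = 7.617×10^-4 m³; n = 1.28 mmol = 0.001280 mol; T = 641 K; R = 8.314 J/(mol·K).
P = 8955 Pa
8955 Pa × (1 mmHg / 133.3 Pa) = 67.17 mmHg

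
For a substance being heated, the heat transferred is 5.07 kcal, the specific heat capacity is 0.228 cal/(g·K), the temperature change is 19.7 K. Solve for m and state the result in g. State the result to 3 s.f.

Solving Q = m·c·ΔT for m: m = Q/(c·ΔT).
Q = 5.07 kcal = 21213 J; c = 0.228 cal/(g·K) = 954.0 J/(kg·K); ΔT = 19.7 K.
m = 1.129 kg
1.129 kg × (1 g / 0.001000 kg) = 1129 g

1130 g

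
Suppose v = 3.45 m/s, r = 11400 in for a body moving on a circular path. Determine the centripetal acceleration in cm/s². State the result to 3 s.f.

4.11 cm/s²

Directly: a = v²/r.
v = 3.45 m/s; r = 11400 in = 289.6 m.
a = 0.04111 m/s²
0.04111 m/s² × (1 cm/s² / 0.01000 m/s²) = 4.111 cm/s²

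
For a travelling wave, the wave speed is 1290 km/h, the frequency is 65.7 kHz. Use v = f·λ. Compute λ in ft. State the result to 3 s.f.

0.0179 ft

Solving v = f·λ for λ: λ = v/f.
v = 1290 km/h = 358.3 m/s; f = 65.7 kHz = 65700 Hz.
λ = 0.005454 m
0.005454 m × (1 ft / 0.3048 m) = 0.01789 ft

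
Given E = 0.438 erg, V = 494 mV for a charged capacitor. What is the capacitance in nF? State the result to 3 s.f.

Solving E = ½C·V² for C: C = 2E/V².
E = 0.438 erg = 4.380×10^-8 J; V = 494 mV = 0.4940 V.
C = 3.590×10^-7 F
3.590×10^-7 F × (1 nF / 1.000×10^-9 F) = 359.0 nF

359 nF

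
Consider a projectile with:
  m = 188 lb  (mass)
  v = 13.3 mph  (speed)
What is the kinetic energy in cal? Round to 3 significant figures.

360 cal

KE is given directly by: KE = ½mv².
m = 188 lb = 85.28 kg; v = 13.3 mph = 5.946 m/s.
KE = 1507 J  (the unit combination reduces to kg·m²/s² = J)
1507 J × (1 cal / 4.184 J) = 360.2 cal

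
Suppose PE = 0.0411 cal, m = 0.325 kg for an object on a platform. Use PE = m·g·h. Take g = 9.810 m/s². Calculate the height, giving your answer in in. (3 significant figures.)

Rearranging PE = m·g·h for h: h = PE/(m·g).
PE = 0.0411 cal = 0.1720 J; m = 0.325 kg; g = 9.810 m/s².
h = 0.05394 m
0.05394 m × (1 in / 0.02540 m) = 2.123 in

2.12 in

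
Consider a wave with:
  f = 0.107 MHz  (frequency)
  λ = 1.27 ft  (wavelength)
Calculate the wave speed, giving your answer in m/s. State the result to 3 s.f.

41400 m/s

v is given directly by: v = fλ.
f = 0.107 MHz = 1.070×10^5 Hz; λ = 1.27 ft = 0.3871 m.
v = 41419 m/s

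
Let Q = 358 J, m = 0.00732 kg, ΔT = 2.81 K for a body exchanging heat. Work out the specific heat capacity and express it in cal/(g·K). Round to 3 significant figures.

4.16 cal/(g·K)

Rearranging: c = Q/(m·ΔT).
Q = 358 J; m = 0.00732 kg; ΔT = 2.81 K.
c = 17405 J/(kg·K)
17405 J/(kg·K) × (1 cal/(g·K) / 4184 J/(kg·K)) = 4.160 cal/(g·K)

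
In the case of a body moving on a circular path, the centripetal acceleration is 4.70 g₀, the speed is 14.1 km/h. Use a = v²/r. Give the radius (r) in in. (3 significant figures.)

Solving a = v²/r for r: r = v²/a.
a = 4.70 g₀ = 46.09 m/s²; v = 14.1 km/h = 3.917 m/s.
r = 0.3328 m
0.3328 m × (1 in / 0.02540 m) = 13.10 in

13.1 in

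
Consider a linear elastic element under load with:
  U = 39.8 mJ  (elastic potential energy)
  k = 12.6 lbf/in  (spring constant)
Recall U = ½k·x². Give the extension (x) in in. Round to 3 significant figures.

0.236 in

Rearranging: x = √(2U/k).
U = 39.8 mJ = 0.03980 J; k = 12.6 lbf/in = 2207 N/m.
x = 0.006006 m
0.006006 m × (1 in / 0.02540 m) = 0.2365 in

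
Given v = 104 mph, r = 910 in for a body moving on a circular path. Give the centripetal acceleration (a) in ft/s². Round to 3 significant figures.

a is given directly by: a = v²/r.
v = 104 mph = 46.49 m/s; r = 910 in = 23.11 m.
a = 93.52 m/s²
93.52 m/s² × (1 ft/s² / 0.3048 m/s²) = 306.8 ft/s²

307 ft/s²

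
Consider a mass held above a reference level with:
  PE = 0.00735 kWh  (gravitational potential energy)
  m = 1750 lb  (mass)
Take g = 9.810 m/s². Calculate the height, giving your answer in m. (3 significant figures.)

Solving PE = m·g·h for h: h = PE/(m·g).
PE = 0.00735 kWh = 26460 J; m = 1750 lb = 793.8 kg; g = 9.810 m/s².
h = 3.398 m

3.40 m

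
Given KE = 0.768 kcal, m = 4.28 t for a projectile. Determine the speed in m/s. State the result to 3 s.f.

Solving KE = ½mv² for v: v = √(2·KE/m).
KE = 0.768 kcal = 3213 J; m = 4.28 t = 4280 kg.
v = 1.225 m/s

1.23 m/s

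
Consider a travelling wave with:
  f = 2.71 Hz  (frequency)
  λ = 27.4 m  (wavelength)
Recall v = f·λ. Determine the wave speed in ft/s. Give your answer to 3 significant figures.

244 ft/s

Directly: v = fλ.
f = 2.71 Hz; λ = 27.4 m.
v = 74.25 m/s
74.25 m/s × (1 ft/s / 0.3048 m/s) = 243.6 ft/s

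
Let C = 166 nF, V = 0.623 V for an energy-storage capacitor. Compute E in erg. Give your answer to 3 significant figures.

E is given directly by: E = ½CV².
C = 166 nF = 1.660×10^-7 F; V = 0.623 V.
E = 3.221×10^-8 J
3.221×10^-8 J × (1 erg / 1.000×10^-7 J) = 0.3221 erg

0.322 erg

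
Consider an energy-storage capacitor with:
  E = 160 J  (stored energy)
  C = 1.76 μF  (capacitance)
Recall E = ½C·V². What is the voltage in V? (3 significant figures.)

Solving E = ½C·V² for V: V = √(2E/C).
E = 160 J; C = 1.76 μF = 1.760×10^-6 F.
V = 13484 V

13500 V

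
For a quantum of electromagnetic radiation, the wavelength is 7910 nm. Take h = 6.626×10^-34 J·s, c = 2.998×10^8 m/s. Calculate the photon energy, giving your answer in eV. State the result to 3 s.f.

E is given directly by: E = hc/λ.
λ = 7910 nm = 7.910×10^-6 m; h = 6.626×10^-34 J·s; c = 2.998×10^8 m/s.
E = 2.511×10^-20 J
2.511×10^-20 J × (1 eV / 1.602×10^-19 J) = 0.1567 eV

0.157 eV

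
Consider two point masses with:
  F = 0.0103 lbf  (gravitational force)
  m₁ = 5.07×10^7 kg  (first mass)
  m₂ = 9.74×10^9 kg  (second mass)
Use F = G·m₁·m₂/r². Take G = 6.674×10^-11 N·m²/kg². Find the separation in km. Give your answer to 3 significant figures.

From Newton's law of gravitation: r = √(G·m₁m₂/F).
F = 0.0103 lbf = 0.04582 N; m₁ = 5.07×10^7 kg; m₂ = 9.74×10^9 kg; G = 6.674×10^-11 N·m²/kg².
r = 26820 m
26820 m × (1 km / 1000 m) = 26.82 km

26.8 km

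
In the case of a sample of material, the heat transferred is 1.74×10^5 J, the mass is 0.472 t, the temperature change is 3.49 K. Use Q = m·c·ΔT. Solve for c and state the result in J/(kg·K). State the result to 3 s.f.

Solving Q = m·c·ΔT for c: c = Q/(m·ΔT).
Q = 1.74×10^5 J; m = 0.472 t = 472.0 kg; ΔT = 3.49 K.
c = 105.6 J/(kg·K)

106 J/(kg·K)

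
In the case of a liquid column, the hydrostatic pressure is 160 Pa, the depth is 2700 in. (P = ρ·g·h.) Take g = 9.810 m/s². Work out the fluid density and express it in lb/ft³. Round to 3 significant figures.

Rearranging P = ρ·g·h for ρ: ρ = P/(g·h).
P = 160 Pa; h = 2700 in = 68.58 m; g = 9.810 m/s².
ρ = 0.2378 kg/m³
0.2378 kg/m³ × (1 lb/ft³ / 16.02 kg/m³) = 0.01485 lb/ft³

0.0148 lb/ft³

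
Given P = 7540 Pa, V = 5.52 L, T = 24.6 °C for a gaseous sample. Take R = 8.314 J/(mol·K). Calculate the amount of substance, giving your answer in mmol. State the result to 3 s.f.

From the ideal-gas law: n = PV/(RT).
P = 7540 Pa; V = 5.52 L = 0.005520 m³; T = 24.6 °C = 297.8 K; R = 8.314 J/(mol·K).
n = 0.01681 mol
0.01681 mol × (1 mmol / 0.001000 mol) = 16.81 mmol

16.8 mmol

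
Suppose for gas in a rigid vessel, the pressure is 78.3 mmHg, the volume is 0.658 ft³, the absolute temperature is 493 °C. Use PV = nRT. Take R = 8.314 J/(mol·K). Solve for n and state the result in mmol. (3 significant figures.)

Solving PV = nRT for n: n = PV/(RT).
P = 78.3 mmHg = 10439 Pa; V = 0.658 ft³ = 0.01863 m³; T = 493 °C = 766.1 K; R = 8.314 J/(mol·K).
n = 0.03054 mol
0.03054 mol × (1 mmol / 0.001000 mol) = 30.54 mmol

30.5 mmol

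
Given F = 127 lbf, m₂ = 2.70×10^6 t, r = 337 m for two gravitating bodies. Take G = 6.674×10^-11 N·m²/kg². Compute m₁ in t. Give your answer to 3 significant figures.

3.56×10^5 t

Rearranging: m₁ = F·r²/(G·m₂).
F = 127 lbf = 564.9 N; m₂ = 2.70×10^6 t = 2.700×10^9 kg; r = 337 m; G = 6.674×10^-11 N·m²/kg².
m₁ = 3.560×10^8 kg
3.560×10^8 kg × (1 t / 1000 kg) = 3.560×10^5 t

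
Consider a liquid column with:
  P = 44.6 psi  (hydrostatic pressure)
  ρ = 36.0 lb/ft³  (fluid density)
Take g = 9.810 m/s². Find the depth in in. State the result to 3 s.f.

2140 in

Solving P = ρ·g·h for h: h = P/(ρ·g).
P = 44.6 psi = 3.075×10^5 Pa; ρ = 36.0 lb/ft³ = 576.7 kg/m³; g = 9.810 m/s².
h = 54.36 m
54.36 m × (1 in / 0.02540 m) = 2140 in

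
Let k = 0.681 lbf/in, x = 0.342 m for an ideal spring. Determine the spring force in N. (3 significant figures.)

40.8 N

F is given directly by: F = kx.
k = 0.681 lbf/in = 119.3 N/m; x = 0.342 m.
F = 40.79 N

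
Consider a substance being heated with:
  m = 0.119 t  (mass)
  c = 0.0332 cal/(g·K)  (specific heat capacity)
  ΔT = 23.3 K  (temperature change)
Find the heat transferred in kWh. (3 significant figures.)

Q is given directly by: Q = mcΔT.
m = 0.119 t = 119.0 kg; c = 0.0332 cal/(g·K) = 138.9 J/(kg·K); ΔT = 23.3 K.
Q = 3.852×10^5 J
3.852×10^5 J × (1 kWh / 3.600×10^6 J) = 0.1070 kWh

0.107 kWh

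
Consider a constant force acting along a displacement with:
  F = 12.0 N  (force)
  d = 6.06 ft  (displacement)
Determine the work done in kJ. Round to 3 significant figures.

Directly: W = F·d.
F = 12.0 N; d = 6.06 ft = 1.847 m.
W = 22.17 J
22.17 J × (1 kJ / 1000 J) = 0.02217 kJ

0.0222 kJ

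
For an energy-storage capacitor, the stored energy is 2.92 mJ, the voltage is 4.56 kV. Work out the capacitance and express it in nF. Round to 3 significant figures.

0.281 nF

Solving E = ½C·V² for C: C = 2E/V².
E = 2.92 mJ = 0.002920 J; V = 4.56 kV = 4560 V.
C = 2.809×10^-10 F
2.809×10^-10 F × (1 nF / 1.000×10^-9 F) = 0.2809 nF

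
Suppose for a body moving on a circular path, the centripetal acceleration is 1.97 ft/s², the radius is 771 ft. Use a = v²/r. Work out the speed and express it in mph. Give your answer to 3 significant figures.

26.6 mph

Solving a = v²/r for v: v = √(a·r).
a = 1.97 ft/s² = 0.6005 m/s²; r = 771 ft = 235.0 m.
v = 11.88 m/s
11.88 m/s × (1 mph / 0.4470 m/s) = 26.57 mph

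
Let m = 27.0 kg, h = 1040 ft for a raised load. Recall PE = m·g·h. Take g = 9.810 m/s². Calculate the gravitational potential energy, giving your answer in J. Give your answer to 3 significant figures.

PE is given directly by: PE = mgh.
m = 27.0 kg; h = 1040 ft = 317.0 m; g = 9.810 m/s².
PE = 83962 J

84000 J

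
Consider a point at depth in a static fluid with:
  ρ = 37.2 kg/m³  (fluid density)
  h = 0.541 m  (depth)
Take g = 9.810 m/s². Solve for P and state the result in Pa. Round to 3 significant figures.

Directly: P = ρgh.
ρ = 37.2 kg/m³; h = 0.541 m; g = 9.810 m/s².
P = 197.4 Pa

197 Pa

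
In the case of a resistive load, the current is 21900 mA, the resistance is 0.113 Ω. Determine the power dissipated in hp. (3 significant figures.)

0.0727 hp

P is given directly by: P = I²R.
I = 21900 mA = 21.90 A; R = 0.113 Ω.
P = 54.20 W
54.20 W × (1 hp / 745.7 W) = 0.07268 hp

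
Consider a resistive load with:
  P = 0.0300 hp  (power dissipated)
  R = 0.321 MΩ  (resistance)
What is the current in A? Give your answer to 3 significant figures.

Rearranging P = I²R for I: I = √(P/R).
P = 0.0300 hp = 22.37 W; R = 0.321 MΩ = 3.210×10^5 Ω.
I = 0.008348 A

0.00835 A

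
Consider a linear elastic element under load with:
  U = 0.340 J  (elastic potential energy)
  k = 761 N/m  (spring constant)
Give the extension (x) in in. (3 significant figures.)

Rearranging: x = √(2U/k).
U = 0.340 J; k = 761 N/m.
x = 0.02989 m
0.02989 m × (1 in / 0.02540 m) = 1.177 in

1.18 in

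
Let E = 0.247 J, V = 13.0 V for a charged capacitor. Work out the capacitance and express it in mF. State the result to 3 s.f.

2.92 mF

Solving E = ½C·V² for C: C = 2E/V².
E = 0.247 J; V = 13.0 V.
C = 0.002923 F
0.002923 F × (1 mF / 0.001000 F) = 2.923 mF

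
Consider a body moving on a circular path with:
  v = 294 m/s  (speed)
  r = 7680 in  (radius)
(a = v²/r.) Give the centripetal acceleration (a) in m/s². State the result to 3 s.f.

443 m/s²

a is given directly by: a = v²/r.
v = 294 m/s; r = 7680 in = 195.1 m.
a = 443.1 m/s²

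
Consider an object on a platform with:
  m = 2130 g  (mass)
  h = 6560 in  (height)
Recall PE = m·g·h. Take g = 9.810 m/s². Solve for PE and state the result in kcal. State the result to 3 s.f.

0.832 kcal

PE is given directly by: PE = mgh.
m = 2130 g = 2.130 kg; h = 6560 in = 166.6 m; g = 9.810 m/s².
PE = 3482 J
3482 J × (1 kcal / 4184 J) = 0.8321 kcal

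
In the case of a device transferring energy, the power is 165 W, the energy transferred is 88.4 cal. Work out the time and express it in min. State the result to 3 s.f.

Solving P = W/t for t: t = W/P.
P = 165 W; W = 88.4 cal = 369.9 J.
t = 2.242 s
2.242 s × (1 min / 60.00 s) = 0.03736 min

0.0374 min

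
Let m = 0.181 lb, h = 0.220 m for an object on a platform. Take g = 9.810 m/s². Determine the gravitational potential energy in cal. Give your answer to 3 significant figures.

Directly: PE = mgh.
m = 0.181 lb = 0.08210 kg; h = 0.220 m; g = 9.810 m/s².
PE = 0.1772 J  (the unit combination reduces to kg·m²/s² = J)
0.1772 J × (1 cal / 4.184 J) = 0.04235 cal

0.0423 cal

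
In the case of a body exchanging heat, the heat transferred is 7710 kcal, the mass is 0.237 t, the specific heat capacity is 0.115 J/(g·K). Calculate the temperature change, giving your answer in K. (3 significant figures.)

1180 K

Solving Q = m·c·ΔT for ΔT: ΔT = Q/(m·c).
Q = 7710 kcal = 3.226×10^7 J; m = 0.237 t = 237.0 kg; c = 0.115 J/(g·K) = 115.0 J/(kg·K).
ΔT = 1184 K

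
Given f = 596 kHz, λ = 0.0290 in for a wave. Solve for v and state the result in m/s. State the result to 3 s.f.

v is given directly by: v = fλ.
f = 596 kHz = 5.960×10^5 Hz; λ = 0.0290 in = 7.366×10^-4 m.
v = 439.0 m/s

439 m/s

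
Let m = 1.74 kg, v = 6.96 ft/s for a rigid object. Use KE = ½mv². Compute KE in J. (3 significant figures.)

KE is given directly by: KE = ½mv².
m = 1.74 kg; v = 6.96 ft/s = 2.121 m/s.
KE = 3.915 J  (the unit combination reduces to kg·m²/s² = J)

3.92 J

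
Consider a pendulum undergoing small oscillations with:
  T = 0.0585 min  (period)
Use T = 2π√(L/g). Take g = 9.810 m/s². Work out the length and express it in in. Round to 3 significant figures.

Rearranging T = 2π√(L/g) for L: L = g·(T/2π)².
T = 0.0585 min = 3.510 s; g = 9.810 m/s².
L = 3.061 m
3.061 m × (1 in / 0.02540 m) = 120.5 in

121 in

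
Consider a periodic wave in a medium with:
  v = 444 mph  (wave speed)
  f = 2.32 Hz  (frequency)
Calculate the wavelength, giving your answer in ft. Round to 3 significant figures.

Rearranging v = f·λ for λ: λ = v/f.
v = 444 mph = 198.5 m/s; f = 2.32 Hz.
λ = 85.55 m
85.55 m × (1 ft / 0.3048 m) = 280.7 ft

281 ft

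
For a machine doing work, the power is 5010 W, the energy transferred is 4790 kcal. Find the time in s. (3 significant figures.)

Solving P = W/t for t: t = W/P.
P = 5010 W; W = 4790 kcal = 2.004×10^7 J.
t = 4000 s

4000 s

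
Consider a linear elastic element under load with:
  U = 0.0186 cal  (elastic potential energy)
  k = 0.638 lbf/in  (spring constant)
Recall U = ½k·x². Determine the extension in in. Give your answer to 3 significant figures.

1.47 in

Rearranging: x = √(2U/k).
U = 0.0186 cal = 0.07782 J; k = 0.638 lbf/in = 111.7 N/m.
x = 0.03732 m
0.03732 m × (1 in / 0.02540 m) = 1.469 in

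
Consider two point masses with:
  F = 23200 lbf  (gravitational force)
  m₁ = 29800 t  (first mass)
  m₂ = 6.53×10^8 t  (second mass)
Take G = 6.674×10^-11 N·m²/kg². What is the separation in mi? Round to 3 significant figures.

From Newton's law of gravitation: r = √(G·m₁m₂/F).
F = 23200 lbf = 1.032×10^5 N; m₁ = 29800 t = 2.980×10^7 kg; m₂ = 6.53×10^8 t = 6.530×10^11 kg; G = 6.674×10^-11 N·m²/kg².
r = 112.2 m
112.2 m × (1 mi / 1609 m) = 0.06971 mi

0.0697 mi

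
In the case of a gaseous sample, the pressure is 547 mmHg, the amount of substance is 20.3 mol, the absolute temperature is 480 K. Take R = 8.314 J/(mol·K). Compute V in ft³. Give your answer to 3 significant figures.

39.2 ft³

Rearranging PV = nRT for V: V = nRT/P.
P = 547 mmHg = 72927 Pa; n = 20.3 mol; T = 480 K; R = 8.314 J/(mol·K).
V = 1.111 m³
1.111 m³ × (1 ft³ / 0.02832 m³) = 39.23 ft³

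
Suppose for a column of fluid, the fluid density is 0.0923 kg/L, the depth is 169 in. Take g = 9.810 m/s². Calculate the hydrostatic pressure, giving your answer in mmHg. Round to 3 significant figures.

Directly: P = ρgh.
ρ = 0.0923 kg/L = 92.30 kg/m³; h = 169 in = 4.293 m; g = 9.810 m/s².
P = 3887 Pa
3887 Pa × (1 mmHg / 133.3 Pa) = 29.15 mmHg

29.2 mmHg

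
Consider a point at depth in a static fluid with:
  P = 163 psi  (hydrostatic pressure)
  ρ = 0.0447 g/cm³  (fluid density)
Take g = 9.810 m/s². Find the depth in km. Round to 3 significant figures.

2.56 km

Solving P = ρ·g·h for h: h = P/(ρ·g).
P = 163 psi = 1.124×10^6 Pa; ρ = 0.0447 g/cm³ = 44.70 kg/m³; g = 9.810 m/s².
h = 2563 m
2563 m × (1 km / 1000 m) = 2.563 km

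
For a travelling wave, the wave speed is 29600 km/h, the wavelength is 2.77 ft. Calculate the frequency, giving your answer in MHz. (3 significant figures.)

Solving v = f·λ for f: f = v/λ.
v = 29600 km/h = 8222 m/s; λ = 2.77 ft = 0.8443 m.
f = 9739 Hz
9739 Hz × (1 MHz / 1.000×10^6 Hz) = 0.009739 MHz

0.00974 MHz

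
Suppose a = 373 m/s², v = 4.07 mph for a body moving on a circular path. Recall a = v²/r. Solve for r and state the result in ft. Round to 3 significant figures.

0.0291 ft

Rearranging: r = v²/a.
a = 373 m/s²; v = 4.07 mph = 1.819 m/s.
r = 0.008875 m
0.008875 m × (1 ft / 0.3048 m) = 0.02912 ft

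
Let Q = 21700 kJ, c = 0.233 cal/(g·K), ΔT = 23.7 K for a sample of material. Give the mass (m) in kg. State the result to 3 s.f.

Rearranging: m = Q/(c·ΔT).
Q = 21700 kJ = 2.170×10^7 J; c = 0.233 cal/(g·K) = 974.9 J/(kg·K); ΔT = 23.7 K.
m = 939.2 kg

939 kg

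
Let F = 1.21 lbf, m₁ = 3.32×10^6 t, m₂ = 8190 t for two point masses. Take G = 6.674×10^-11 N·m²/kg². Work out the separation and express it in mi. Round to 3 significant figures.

0.361 mi

Rearranging F = G·m₁·m₂/r² for r: r = √(G·m₁m₂/F).
F = 1.21 lbf = 5.382 N; m₁ = 3.32×10^6 t = 3.320×10^9 kg; m₂ = 8190 t = 8.190×10^6 kg; G = 6.674×10^-11 N·m²/kg².
r = 580.7 m
580.7 m × (1 mi / 1609 m) = 0.3608 mi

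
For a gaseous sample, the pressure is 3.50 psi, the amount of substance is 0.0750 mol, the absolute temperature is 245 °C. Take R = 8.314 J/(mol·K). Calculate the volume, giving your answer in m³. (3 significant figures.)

Rearranging: V = nRT/P.
P = 3.50 psi = 24132 Pa; n = 0.0750 mol; T = 245 °C = 518.1 K; R = 8.314 J/(mol·K).
V = 0.01339 m³

0.0134 m³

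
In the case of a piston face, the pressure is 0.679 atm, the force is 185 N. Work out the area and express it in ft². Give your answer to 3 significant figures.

0.0289 ft²

Rearranging: A = F/P.
P = 0.679 atm = 68800 Pa; F = 185 N.
A = 0.002689 m²
0.002689 m² × (1 ft² / 0.09290 m²) = 0.02894 ft²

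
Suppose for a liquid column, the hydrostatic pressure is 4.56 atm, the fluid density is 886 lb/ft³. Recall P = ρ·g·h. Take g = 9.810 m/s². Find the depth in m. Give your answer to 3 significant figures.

3.32 m

Rearranging: h = P/(ρ·g).
P = 4.56 atm = 4.620×10^5 Pa; ρ = 886 lb/ft³ = 14192 kg/m³; g = 9.810 m/s².
h = 3.319 m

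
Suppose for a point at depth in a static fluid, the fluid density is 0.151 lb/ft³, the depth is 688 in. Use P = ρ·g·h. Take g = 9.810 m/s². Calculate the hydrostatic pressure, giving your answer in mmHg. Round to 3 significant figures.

Directly: P = ρgh.
ρ = 0.151 lb/ft³ = 2.419 kg/m³; h = 688 in = 17.48 m; g = 9.810 m/s².
P = 414.7 Pa  (the unit combination reduces to kg/(m·s²) = Pa)
414.7 Pa × (1 mmHg / 133.3 Pa) = 3.110 mmHg

3.11 mmHg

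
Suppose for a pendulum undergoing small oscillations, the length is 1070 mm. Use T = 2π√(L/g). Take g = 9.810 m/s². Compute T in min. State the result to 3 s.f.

0.0346 min

T is given directly by: T = 2π√(L/g).
L = 1070 mm = 1.070 m; g = 9.810 m/s².
T = 2.075 s
2.075 s × (1 min / 60.00 s) = 0.03458 min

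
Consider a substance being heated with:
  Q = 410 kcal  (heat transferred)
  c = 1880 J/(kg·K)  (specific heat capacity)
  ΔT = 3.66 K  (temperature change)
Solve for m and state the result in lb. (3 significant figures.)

Rearranging: m = Q/(c·ΔT).
Q = 410 kcal = 1.715×10^6 J; c = 1880 J/(kg·K); ΔT = 3.66 K.
m = 249.3 kg
249.3 kg × (1 lb / 0.4536 kg) = 549.6 lb

550 lb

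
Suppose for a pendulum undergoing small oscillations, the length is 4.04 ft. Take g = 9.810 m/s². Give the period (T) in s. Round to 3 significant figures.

2.23 s

Directly: T = 2π√(L/g).
L = 4.04 ft = 1.231 m; g = 9.810 m/s².
T = 2.226 s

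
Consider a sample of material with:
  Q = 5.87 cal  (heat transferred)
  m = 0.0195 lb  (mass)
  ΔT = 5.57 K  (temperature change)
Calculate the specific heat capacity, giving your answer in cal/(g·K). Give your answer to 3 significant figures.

Rearranging: c = Q/(m·ΔT).
Q = 5.87 cal = 24.56 J; m = 0.0195 lb = 0.008845 kg; ΔT = 5.57 K.
c = 498.5 J/(kg·K)
498.5 J/(kg·K) × (1 cal/(g·K) / 4184 J/(kg·K)) = 0.1191 cal/(g·K)

0.119 cal/(g·K)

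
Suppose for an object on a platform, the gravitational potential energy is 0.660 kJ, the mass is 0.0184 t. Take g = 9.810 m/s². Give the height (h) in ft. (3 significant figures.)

Rearranging PE = m·g·h for h: h = PE/(m·g).
PE = 0.660 kJ = 660.0 J; m = 0.0184 t = 18.40 kg; g = 9.810 m/s².
h = 3.656 m
3.656 m × (1 ft / 0.3048 m) = 12.00 ft

12.0 ft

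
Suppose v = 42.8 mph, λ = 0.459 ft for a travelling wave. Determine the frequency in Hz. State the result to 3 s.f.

137 Hz

Rearranging v = f·λ for f: f = v/λ.
v = 42.8 mph = 19.13 m/s; λ = 0.459 ft = 0.1399 m.
f = 136.8 Hz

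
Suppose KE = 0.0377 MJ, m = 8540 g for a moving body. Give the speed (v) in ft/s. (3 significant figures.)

308 ft/s

Rearranging KE = ½mv² for v: v = √(2·KE/m).
KE = 0.0377 MJ = 37700 J; m = 8540 g = 8.540 kg.
v = 93.96 m/s
93.96 m/s × (1 ft/s / 0.3048 m/s) = 308.3 ft/s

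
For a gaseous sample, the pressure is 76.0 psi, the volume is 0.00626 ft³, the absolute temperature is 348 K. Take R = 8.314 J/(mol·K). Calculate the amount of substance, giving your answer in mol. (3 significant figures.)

0.0321 mol

From the ideal-gas law: n = PV/(RT).
P = 76.0 psi = 5.240×10^5 Pa; V = 0.00626 ft³ = 1.773×10^-4 m³; T = 348 K; R = 8.314 J/(mol·K).
n = 0.03210 mol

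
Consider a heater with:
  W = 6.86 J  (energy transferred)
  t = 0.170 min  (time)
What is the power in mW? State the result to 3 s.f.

673 mW

Directly: P = W/t.
W = 6.86 J; t = 0.170 min = 10.20 s.
P = 0.6725 W
0.6725 W × (1 mW / 0.001000 W) = 672.5 mW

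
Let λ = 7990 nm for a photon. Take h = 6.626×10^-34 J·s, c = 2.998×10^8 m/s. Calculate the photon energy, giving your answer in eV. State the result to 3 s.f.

0.155 eV

Directly: E = hc/λ.
λ = 7990 nm = 7.990×10^-6 m; h = 6.626×10^-34 J·s; c = 2.998×10^8 m/s.
E = 2.486×10^-20 J  (the unit combination reduces to kg·m²/s² = J)
2.486×10^-20 J × (1 eV / 1.602×10^-19 J) = 0.1552 eV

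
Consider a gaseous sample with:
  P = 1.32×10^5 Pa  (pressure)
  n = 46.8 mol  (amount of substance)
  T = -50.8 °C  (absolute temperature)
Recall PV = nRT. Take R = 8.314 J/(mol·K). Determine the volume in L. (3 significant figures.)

Rearranging: V = nRT/P.
P = 1.32×10^5 Pa; n = 46.8 mol; T = -50.8 °C = 222.3 K; R = 8.314 J/(mol·K).
V = 0.6554 m³
0.6554 m³ × (1 L / 0.001000 m³) = 655.4 L

655 L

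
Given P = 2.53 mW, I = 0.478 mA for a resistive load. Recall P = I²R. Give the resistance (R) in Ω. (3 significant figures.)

Rearranging P = I²R for R: R = P/I².
P = 2.53 mW = 0.002530 W; I = 0.478 mA = 4.780×10^-4 A.
R = 11073 Ω

11100 Ω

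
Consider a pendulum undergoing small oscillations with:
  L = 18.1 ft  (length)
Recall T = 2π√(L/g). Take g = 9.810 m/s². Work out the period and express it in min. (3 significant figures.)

T is given directly by: T = 2π√(L/g).
L = 18.1 ft = 5.517 m; g = 9.810 m/s².
T = 4.712 s
4.712 s × (1 min / 60.00 s) = 0.07853 min

0.0785 min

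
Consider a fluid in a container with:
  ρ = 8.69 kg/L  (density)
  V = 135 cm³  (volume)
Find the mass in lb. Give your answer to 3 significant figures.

2.59 lb

Solving ρ = m/V for m: m = ρV.
ρ = 8.69 kg/L = 8690 kg/m³; V = 135 cm³ = 1.350×10^-4 m³.
m = 1.173 kg
1.173 kg × (1 lb / 0.4536 kg) = 2.586 lb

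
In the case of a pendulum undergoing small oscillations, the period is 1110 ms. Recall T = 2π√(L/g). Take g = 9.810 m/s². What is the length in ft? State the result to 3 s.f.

1.00 ft

Rearranging: L = g·(T/2π)².
T = 1110 ms = 1.110 s; g = 9.810 m/s².
L = 0.3062 m
0.3062 m × (1 ft / 0.3048 m) = 1.004 ft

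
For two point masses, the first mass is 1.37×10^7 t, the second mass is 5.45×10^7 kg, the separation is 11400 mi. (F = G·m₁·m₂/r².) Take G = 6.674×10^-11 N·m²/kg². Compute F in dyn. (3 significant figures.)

0.0148 dyn

From Newton's law of gravitation: F = Gm₁m₂/r².
m₁ = 1.37×10^7 t = 1.370×10^10 kg; m₂ = 5.45×10^7 kg; r = 11400 mi = 1.835×10^7 m; G = 6.674×10^-11 N·m²/kg².
F = 1.480×10^-7 N
1.480×10^-7 N × (1 dyn / 1.000×10^-5 N) = 0.01480 dyn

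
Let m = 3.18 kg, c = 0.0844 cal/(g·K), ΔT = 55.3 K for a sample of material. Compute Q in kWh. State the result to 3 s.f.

Q is given directly by: Q = mcΔT.
m = 3.18 kg; c = 0.0844 cal/(g·K) = 353.1 J/(kg·K); ΔT = 55.3 K.
Q = 62099 J
62099 J × (1 kWh / 3.600×10^6 J) = 0.01725 kWh

0.0172 kWh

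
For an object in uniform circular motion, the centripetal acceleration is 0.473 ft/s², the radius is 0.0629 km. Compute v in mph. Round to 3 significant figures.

Solving a = v²/r for v: v = √(a·r).
a = 0.473 ft/s² = 0.1442 m/s²; r = 0.0629 km = 62.90 m.
v = 3.011 m/s
3.011 m/s × (1 mph / 0.4470 m/s) = 6.736 mph

6.74 mph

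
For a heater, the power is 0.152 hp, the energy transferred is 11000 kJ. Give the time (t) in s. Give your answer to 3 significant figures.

97000 s

Rearranging P = W/t for t: t = W/P.
P = 0.152 hp = 113.3 W; W = 11000 kJ = 1.100×10^7 J.
t = 97048 s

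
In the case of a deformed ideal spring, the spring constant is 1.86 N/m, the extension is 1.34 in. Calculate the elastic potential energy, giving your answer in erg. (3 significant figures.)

U is given directly by: U = ½kx².
k = 1.86 N/m; x = 1.34 in = 0.03404 m.
U = 0.001077 J
0.001077 J × (1 erg / 1.000×10^-7 J) = 10774 erg

10800 erg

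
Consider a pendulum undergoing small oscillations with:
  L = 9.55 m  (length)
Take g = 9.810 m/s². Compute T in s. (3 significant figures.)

6.20 s

Directly: T = 2π√(L/g).
L = 9.55 m; g = 9.810 m/s².
T = 6.199 s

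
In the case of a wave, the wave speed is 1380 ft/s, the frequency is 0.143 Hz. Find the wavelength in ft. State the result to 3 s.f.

9650 ft

Rearranging: λ = v/f.
v = 1380 ft/s = 420.6 m/s; f = 0.143 Hz.
λ = 2941 m
2941 m × (1 ft / 0.3048 m) = 9650 ft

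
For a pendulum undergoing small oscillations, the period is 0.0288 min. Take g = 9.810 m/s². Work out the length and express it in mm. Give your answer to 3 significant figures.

742 mm

Solving T = 2π√(L/g) for L: L = g·(T/2π)².
T = 0.0288 min = 1.728 s; g = 9.810 m/s².
L = 0.7420 m
0.7420 m × (1 mm / 0.001000 m) = 742.0 mm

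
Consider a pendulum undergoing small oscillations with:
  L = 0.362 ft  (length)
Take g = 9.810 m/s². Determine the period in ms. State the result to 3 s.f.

666 ms

T is given directly by: T = 2π√(L/g).
L = 0.362 ft = 0.1103 m; g = 9.810 m/s².
T = 0.6664 s
0.6664 s × (1 ms / 0.001000 s) = 666.4 ms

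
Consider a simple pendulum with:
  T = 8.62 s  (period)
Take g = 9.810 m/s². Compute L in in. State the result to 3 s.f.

Solving T = 2π√(L/g) for L: L = g·(T/2π)².
T = 8.62 s; g = 9.810 m/s².
L = 18.46 m
18.46 m × (1 in / 0.02540 m) = 726.9 in

727 in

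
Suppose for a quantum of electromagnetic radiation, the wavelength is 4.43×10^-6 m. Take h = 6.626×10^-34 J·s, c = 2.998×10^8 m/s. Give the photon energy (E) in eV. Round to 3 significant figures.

Directly: E = hc/λ.
λ = 4.43×10^-6 m; h = 6.626×10^-34 J·s; c = 2.998×10^8 m/s.
E = 4.484×10^-20 J
4.484×10^-20 J × (1 eV / 1.602×10^-19 J) = 0.2799 eV

0.280 eV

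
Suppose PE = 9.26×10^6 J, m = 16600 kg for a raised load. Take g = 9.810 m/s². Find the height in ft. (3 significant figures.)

Rearranging: h = PE/(m·g).
PE = 9.26×10^6 J; m = 16600 kg; g = 9.810 m/s².
h = 56.86 m
56.86 m × (1 ft / 0.3048 m) = 186.6 ft

187 ft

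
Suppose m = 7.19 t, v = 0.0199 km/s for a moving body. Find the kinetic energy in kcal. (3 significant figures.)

Directly: KE = ½mv².
m = 7.19 t = 7190 kg; v = 0.0199 km/s = 19.90 m/s.
KE = 1.424×10^6 J
1.424×10^6 J × (1 kcal / 4184 J) = 340.3 kcal

340 kcal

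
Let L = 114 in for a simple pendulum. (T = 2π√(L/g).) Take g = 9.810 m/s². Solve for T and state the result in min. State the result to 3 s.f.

0.0569 min

Directly: T = 2π√(L/g).
L = 114 in = 2.896 m; g = 9.810 m/s².
T = 3.414 s
3.414 s × (1 min / 60.00 s) = 0.05689 min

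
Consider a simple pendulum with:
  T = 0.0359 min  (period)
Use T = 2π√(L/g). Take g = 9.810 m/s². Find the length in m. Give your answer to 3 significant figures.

1.15 m

Solving T = 2π√(L/g) for L: L = g·(T/2π)².
T = 0.0359 min = 2.154 s; g = 9.810 m/s².
L = 1.153 m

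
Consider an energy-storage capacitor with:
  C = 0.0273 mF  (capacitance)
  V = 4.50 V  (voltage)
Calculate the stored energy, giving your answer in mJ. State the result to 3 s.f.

0.276 mJ

E is given directly by: E = ½CV².
C = 0.0273 mF = 2.730×10^-5 F; V = 4.50 V.
E = 2.764×10^-4 J
2.764×10^-4 J × (1 mJ / 0.001000 J) = 0.2764 mJ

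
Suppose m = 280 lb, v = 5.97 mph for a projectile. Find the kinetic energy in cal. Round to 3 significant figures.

Directly: KE = ½mv².
m = 280 lb = 127.0 kg; v = 5.97 mph = 2.669 m/s.
KE = 452.3 J
452.3 J × (1 cal / 4.184 J) = 108.1 cal

108 cal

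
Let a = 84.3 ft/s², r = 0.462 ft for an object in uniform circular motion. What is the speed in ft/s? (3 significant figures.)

6.24 ft/s

Rearranging: v = √(a·r).
a = 84.3 ft/s² = 25.69 m/s²; r = 0.462 ft = 0.1408 m.
v = 1.902 m/s
1.902 m/s × (1 ft/s / 0.3048 m/s) = 6.241 ft/s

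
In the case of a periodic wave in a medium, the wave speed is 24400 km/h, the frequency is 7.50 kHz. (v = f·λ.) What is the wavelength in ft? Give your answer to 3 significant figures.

2.96 ft

Rearranging: λ = v/f.
v = 24400 km/h = 6778 m/s; f = 7.50 kHz = 7500 Hz.
λ = 0.9037 m
0.9037 m × (1 ft / 0.3048 m) = 2.965 ft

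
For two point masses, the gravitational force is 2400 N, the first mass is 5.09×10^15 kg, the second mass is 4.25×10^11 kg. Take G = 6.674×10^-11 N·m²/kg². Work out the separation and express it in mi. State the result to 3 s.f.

Rearranging F = G·m₁·m₂/r² for r: r = √(G·m₁m₂/F).
F = 2400 N; m₁ = 5.09×10^15 kg; m₂ = 4.25×10^11 kg; G = 6.674×10^-11 N·m²/kg².
r = 7.756×10^6 m
7.756×10^6 m × (1 mi / 1609 m) = 4819 mi

4820 mi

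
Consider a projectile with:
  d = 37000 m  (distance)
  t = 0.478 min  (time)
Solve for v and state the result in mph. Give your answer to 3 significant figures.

2890 mph

Directly: v = d/t.
d = 37000 m; t = 0.478 min = 28.68 s.
v = 1290 m/s
1290 m/s × (1 mph / 0.4470 m/s) = 2886 mph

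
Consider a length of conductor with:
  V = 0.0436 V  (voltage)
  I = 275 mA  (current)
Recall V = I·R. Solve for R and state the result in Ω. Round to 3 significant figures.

From Ohm's law: R = V/I.
V = 0.0436 V; I = 275 mA = 0.2750 A.
R = 0.1585 Ω

0.159 Ω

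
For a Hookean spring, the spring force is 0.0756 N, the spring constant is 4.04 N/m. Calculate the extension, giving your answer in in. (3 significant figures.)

0.737 in

From Hooke's law: x = F/k.
F = 0.0756 N; k = 4.04 N/m.
x = 0.01871 m
0.01871 m × (1 in / 0.02540 m) = 0.7367 in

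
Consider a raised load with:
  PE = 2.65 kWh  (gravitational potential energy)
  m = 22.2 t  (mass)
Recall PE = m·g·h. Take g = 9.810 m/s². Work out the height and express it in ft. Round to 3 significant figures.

144 ft

Rearranging PE = m·g·h for h: h = PE/(m·g).
PE = 2.65 kWh = 9.540×10^6 J; m = 22.2 t = 22200 kg; g = 9.810 m/s².
h = 43.81 m
43.81 m × (1 ft / 0.3048 m) = 143.7 ft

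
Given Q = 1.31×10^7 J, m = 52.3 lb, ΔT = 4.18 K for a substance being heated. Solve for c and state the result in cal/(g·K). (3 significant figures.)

31.6 cal/(g·K)

Solving Q = m·c·ΔT for c: c = Q/(m·ΔT).
Q = 1.31×10^7 J; m = 52.3 lb = 23.72 kg; ΔT = 4.18 K.
c = 1.321×10^5 J/(kg·K)
1.321×10^5 J/(kg·K) × (1 cal/(g·K) / 4184 J/(kg·K)) = 31.57 cal/(g·K)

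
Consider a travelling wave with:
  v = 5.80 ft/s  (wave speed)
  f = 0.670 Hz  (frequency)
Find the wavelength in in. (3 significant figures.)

104 in

Rearranging v = f·λ for λ: λ = v/f.
v = 5.80 ft/s = 1.768 m/s; f = 0.670 Hz.
λ = 2.639 m
2.639 m × (1 in / 0.02540 m) = 103.9 in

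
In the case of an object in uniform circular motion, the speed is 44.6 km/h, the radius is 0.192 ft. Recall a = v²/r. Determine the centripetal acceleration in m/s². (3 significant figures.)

2620 m/s²

Directly: a = v²/r.
v = 44.6 km/h = 12.39 m/s; r = 0.192 ft = 0.05852 m.
a = 2623 m/s²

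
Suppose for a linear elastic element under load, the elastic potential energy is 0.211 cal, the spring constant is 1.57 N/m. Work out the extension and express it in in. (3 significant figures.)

41.8 in

Solving U = ½k·x² for x: x = √(2U/k).
U = 0.211 cal = 0.8828 J; k = 1.57 N/m.
x = 1.060 m
1.060 m × (1 in / 0.02540 m) = 41.75 in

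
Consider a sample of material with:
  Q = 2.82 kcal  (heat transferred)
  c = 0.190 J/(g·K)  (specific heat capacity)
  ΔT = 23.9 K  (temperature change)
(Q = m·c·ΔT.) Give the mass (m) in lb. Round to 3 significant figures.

5.73 lb

Solving Q = m·c·ΔT for m: m = Q/(c·ΔT).
Q = 2.82 kcal = 11799 J; c = 0.190 J/(g·K) = 190.0 J/(kg·K); ΔT = 23.9 K.
m = 2.598 kg
2.598 kg × (1 lb / 0.4536 kg) = 5.728 lb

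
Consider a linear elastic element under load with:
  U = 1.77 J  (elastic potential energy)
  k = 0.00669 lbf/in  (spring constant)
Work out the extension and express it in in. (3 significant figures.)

Solving U = ½k·x² for x: x = √(2U/k).
U = 1.77 J; k = 0.00669 lbf/in = 1.172 N/m.
x = 1.738 m
1.738 m × (1 in / 0.02540 m) = 68.44 in

68.4 in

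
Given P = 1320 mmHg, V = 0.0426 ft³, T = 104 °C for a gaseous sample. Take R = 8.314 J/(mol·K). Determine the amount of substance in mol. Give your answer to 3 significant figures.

Rearranging PV = nRT for n: n = PV/(RT).
P = 1320 mmHg = 1.760×10^5 Pa; V = 0.0426 ft³ = 0.001206 m³; T = 104 °C = 377.1 K; R = 8.314 J/(mol·K).
n = 0.06770 mol

0.0677 mol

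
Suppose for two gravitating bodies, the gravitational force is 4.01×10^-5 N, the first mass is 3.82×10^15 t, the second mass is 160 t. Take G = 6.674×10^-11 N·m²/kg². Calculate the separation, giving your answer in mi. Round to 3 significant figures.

Solving F = G·m₁·m₂/r² for r: r = √(G·m₁m₂/F).
F = 4.01×10^-5 N; m₁ = 3.82×10^15 t = 3.820×10^18 kg; m₂ = 160 t = 1.600×10^5 kg; G = 6.674×10^-11 N·m²/kg².
r = 1.009×10^9 m
1.009×10^9 m × (1 mi / 1609 m) = 6.267×10^5 mi

6.27×10^5 mi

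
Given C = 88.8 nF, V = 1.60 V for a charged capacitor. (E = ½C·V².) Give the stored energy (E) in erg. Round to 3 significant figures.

1.14 erg

Directly: E = ½CV².
C = 88.8 nF = 8.880×10^-8 F; V = 1.60 V.
E = 1.137×10^-7 J
1.137×10^-7 J × (1 erg / 1.000×10^-7 J) = 1.137 erg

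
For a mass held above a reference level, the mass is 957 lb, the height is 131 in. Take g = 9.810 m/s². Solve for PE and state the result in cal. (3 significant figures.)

Directly: PE = mgh.
m = 957 lb = 434.1 kg; h = 131 in = 3.327 m; g = 9.810 m/s².
PE = 14169 J  (the unit combination reduces to kg·m²/s² = J)
14169 J × (1 cal / 4.184 J) = 3387 cal

3390 cal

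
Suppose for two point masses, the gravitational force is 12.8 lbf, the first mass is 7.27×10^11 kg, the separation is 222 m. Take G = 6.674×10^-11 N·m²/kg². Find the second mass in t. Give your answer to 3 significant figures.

From Newton's law of gravitation: m₂ = F·r²/(G·m₁).
F = 12.8 lbf = 56.94 N; m₁ = 7.27×10^11 kg; r = 222 m; G = 6.674×10^-11 N·m²/kg².
m₂ = 57834 kg
57834 kg × (1 t / 1000 kg) = 57.83 t

57.8 t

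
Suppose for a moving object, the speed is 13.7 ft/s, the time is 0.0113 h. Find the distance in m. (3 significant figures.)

Rearranging: d = v·t.
v = 13.7 ft/s = 4.176 m/s; t = 0.0113 h = 40.68 s.
d = 169.9 m

170 m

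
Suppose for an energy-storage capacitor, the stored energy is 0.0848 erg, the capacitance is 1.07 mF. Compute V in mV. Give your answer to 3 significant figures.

3.98 mV

Rearranging: V = √(2E/C).
E = 0.0848 erg = 8.480×10^-9 J; C = 1.07 mF = 0.001070 F.
V = 0.003981 V
0.003981 V × (1 mV / 0.001000 V) = 3.981 mV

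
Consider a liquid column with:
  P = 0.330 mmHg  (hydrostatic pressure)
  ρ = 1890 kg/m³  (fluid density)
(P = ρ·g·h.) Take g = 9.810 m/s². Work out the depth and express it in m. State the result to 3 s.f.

Solving P = ρ·g·h for h: h = P/(ρ·g).
P = 0.330 mmHg = 44.00 Pa; ρ = 1890 kg/m³; g = 9.810 m/s².
h = 0.002373 m

0.00237 m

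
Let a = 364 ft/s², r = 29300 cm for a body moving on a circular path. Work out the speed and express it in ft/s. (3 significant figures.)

592 ft/s

Solving a = v²/r for v: v = √(a·r).
a = 364 ft/s² = 110.9 m/s²; r = 29300 cm = 293.0 m.
v = 180.3 m/s
180.3 m/s × (1 ft/s / 0.3048 m/s) = 591.5 ft/s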